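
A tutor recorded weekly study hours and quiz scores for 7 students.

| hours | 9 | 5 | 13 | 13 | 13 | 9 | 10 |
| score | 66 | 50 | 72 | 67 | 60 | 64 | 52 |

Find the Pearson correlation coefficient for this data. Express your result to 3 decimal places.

n = 7, Σx = 72, Σy = 431, Σx² = 794, Σy² = 26929, Σxy = 4527
nΣxy − ΣxΣy = 31689 − 31032 = 657
nΣx² − (Σx)² = 5558 − 5184 = 374; nΣy² − (Σy)² = 188503 − 185761 = 2742
r = 657 / √(374 × 2742) = 657 / 1012.6737 ≈ 0.649

0.649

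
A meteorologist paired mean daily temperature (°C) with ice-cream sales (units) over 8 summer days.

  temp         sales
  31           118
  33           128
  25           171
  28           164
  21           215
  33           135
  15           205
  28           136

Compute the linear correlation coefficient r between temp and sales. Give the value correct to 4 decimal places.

n = 8, Σx = 214, Σy = 1272, Σx² = 5998, Σy² = 211416, Σxy = 32602
nΣxy − ΣxΣy = 260816 − 272208 = -11392
nΣx² − (Σx)² = 47984 − 45796 = 2188; nΣy² − (Σy)² = 1691328 − 1617984 = 73344
r = -11392 / √(2188 × 73344) = -11392 / 12667.9387 ≈ -0.8993

-0.8993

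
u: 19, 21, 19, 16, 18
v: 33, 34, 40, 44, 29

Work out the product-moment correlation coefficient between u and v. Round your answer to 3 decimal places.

n = 5, Σu = 93, Σv = 180, Σu² = 1743, Σv² = 6622, Σuv = 3327
nΣuv − ΣuΣv = 16635 − 16740 = -105
nΣu² − (Σu)² = 8715 − 8649 = 66; nΣv² − (Σv)² = 33110 − 32400 = 710
r = -105 / √(66 × 710) = -105 / 216.4717 ≈ -0.485

-0.485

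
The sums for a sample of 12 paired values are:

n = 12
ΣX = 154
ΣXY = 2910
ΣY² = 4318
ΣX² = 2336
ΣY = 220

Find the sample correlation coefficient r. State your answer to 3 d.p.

0.271

r = (nΣXY − ΣXΣY) / √[(nΣX² − (ΣX)²)(nΣY² − (ΣY)²)]
Numerator: 12×2910 − 154×220 = 1040
Denominator: √[(28032 − 23716)(51816 − 48400)] = √[4316 × 3416] = 3839.7208
r = 1040 / 3839.7208 ≈ 0.271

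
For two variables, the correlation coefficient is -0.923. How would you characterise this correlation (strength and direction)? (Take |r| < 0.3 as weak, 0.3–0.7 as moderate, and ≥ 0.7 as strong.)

strong negative

r = -0.923 < 0 so the relationship is negative.
|r| = 0.923, which falls in the strong range.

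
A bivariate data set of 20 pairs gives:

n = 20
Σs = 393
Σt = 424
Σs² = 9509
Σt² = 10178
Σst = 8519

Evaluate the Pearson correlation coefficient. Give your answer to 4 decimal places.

0.1286

r = (nΣst − ΣsΣt) / √[(nΣs² − (Σs)²)(nΣt² − (Σt)²)]
Numerator: 20×8519 − 393×424 = 3748
Denominator: √[(190180 − 154449)(203560 − 179776)] = √[35731 × 23784] = 29151.7770
r = 3748 / 29151.7770 ≈ 0.1286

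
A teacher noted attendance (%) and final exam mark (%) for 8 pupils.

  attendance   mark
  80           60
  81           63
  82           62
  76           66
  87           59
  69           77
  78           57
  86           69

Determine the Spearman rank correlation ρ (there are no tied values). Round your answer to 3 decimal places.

-0.310

Rank attendance: 4, 5, 6, 2, 8, 1, 3, 7
Rank mark: 3, 5, 4, 6, 2, 8, 1, 7
d = rank(attendance) − rank(mark): 1, 0, 2, -4, 6, -7, 2, 0; Σd² = 110
ρ = 1 − 6Σd² / [n(n²−1)] = 1 − 6×110 / (8×63) = 1 − 660/504 ≈ -0.310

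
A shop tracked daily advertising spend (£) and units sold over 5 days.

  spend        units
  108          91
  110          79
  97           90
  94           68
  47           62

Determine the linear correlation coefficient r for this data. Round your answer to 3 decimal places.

0.743

n = 5, Σx = 456, Σy = 390, Σx² = 44218, Σy² = 31090, Σxy = 36554
nΣxy − ΣxΣy = 182770 − 177840 = 4930
nΣx² − (Σx)² = 221090 − 207936 = 13154; nΣy² − (Σy)² = 155450 − 152100 = 3350
r = 4930 / √(13154 × 3350) = 4930 / 6638.2151 ≈ 0.743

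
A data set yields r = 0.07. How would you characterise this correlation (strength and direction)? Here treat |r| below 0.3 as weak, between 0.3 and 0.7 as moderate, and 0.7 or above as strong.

r = 0.07 > 0 so the relationship is positive.
|r| = 0.07, which falls in the weak range.

weak positive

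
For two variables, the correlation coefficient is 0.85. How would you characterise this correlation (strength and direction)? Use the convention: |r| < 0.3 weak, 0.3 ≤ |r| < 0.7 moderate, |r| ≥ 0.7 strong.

r = 0.85 > 0 so the relationship is positive.
|r| = 0.85, which falls in the strong range.

strong positive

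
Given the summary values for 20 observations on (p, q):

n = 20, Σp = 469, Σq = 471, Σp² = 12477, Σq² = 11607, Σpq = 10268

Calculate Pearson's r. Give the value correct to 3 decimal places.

-0.890

r = (nΣpq − ΣpΣq) / √[(nΣp² − (Σp)²)(nΣq² − (Σq)²)]
Numerator: 20×10268 − 469×471 = -15539
Denominator: √[(249540 − 219961)(232140 − 221841)] = √[29579 × 10299] = 17453.7710
r = -15539 / 17453.7710 ≈ -0.890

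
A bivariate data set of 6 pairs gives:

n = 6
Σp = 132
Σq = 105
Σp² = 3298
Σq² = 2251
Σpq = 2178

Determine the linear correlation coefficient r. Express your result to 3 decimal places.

-0.327

r = (nΣpq − ΣpΣq) / √[(nΣp² − (Σp)²)(nΣq² − (Σq)²)]
Numerator: 6×2178 − 132×105 = -792
Denominator: √[(19788 − 17424)(13506 − 11025)] = √[2364 × 2481] = 2421.7936
r = -792 / 2421.7936 ≈ -0.327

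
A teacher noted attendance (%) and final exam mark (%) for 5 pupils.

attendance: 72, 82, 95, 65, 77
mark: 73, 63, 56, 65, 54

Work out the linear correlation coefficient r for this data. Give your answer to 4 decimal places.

n = 5, Σx = 391, Σy = 311, Σx² = 31087, Σy² = 19575, Σxy = 24125
nΣxy − ΣxΣy = 120625 − 121601 = -976
nΣx² − (Σx)² = 155435 − 152881 = 2554; nΣy² − (Σy)² = 97875 − 96721 = 1154
r = -976 / √(2554 × 1154) = -976 / 1716.7749 ≈ -0.5685

-0.5685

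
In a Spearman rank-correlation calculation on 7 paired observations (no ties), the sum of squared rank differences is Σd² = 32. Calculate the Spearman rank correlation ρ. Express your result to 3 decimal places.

0.429

ρ = 1 − 6Σd² / [n(n²−1)] = 1 − 6×32 / (7×48)
  = 1 − 192/336 = 1 − 0.5714 ≈ 0.429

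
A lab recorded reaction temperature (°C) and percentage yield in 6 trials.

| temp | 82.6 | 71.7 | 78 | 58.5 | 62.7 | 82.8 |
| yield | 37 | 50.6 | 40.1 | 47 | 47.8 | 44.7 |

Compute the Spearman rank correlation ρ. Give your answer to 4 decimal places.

Rank temp: 5, 3, 4, 1, 2, 6
Rank yield: 1, 6, 2, 4, 5, 3
d = rank(temp) − rank(yield): 4, -3, 2, -3, -3, 3; Σd² = 56
ρ = 1 − 6Σd² / [n(n²−1)] = 1 − 6×56 / (6×35) = 1 − 336/210 ≈ -0.6000

-0.6000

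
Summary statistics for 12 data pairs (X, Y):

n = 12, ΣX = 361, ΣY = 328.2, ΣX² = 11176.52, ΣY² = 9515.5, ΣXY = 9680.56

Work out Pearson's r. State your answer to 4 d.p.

r = (nΣXY − ΣXΣY) / √[(nΣX² − (ΣX)²)(nΣY² − (ΣY)²)]
Numerator: 12×9680.56 − 361×328.2 = -2313.48
Denominator: √[(134118.24 − 130321)(114186 − 107715.24)] = √[3797.24 × 6470.76] = 4956.9173
r = -2313.48 / 4956.9173 ≈ -0.4667

-0.4667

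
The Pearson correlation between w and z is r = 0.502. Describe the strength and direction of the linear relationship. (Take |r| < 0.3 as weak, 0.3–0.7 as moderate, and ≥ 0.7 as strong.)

moderate positive

r = 0.502 > 0 so the relationship is positive.
|r| = 0.502, which falls in the moderate range.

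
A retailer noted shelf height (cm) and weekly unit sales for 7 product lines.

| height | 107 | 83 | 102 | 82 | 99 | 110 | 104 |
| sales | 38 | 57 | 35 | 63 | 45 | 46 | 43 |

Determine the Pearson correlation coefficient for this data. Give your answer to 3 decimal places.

-0.848

n = 7, Σx = 687, Σy = 327, Σx² = 68183, Σy² = 15877, Σxy = 31520
nΣxy − ΣxΣy = 220640 − 224649 = -4009
nΣx² − (Σx)² = 477281 − 471969 = 5312; nΣy² − (Σy)² = 111139 − 106929 = 4210
r = -4009 / √(5312 × 4210) = -4009 / 4729.0084 ≈ -0.848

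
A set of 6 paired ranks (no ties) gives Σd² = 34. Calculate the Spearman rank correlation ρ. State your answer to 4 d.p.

ρ = 1 − 6Σd² / [n(n²−1)] = 1 − 6×34 / (6×35)
  = 1 − 204/210 = 1 − 0.97143 ≈ 0.0286

0.0286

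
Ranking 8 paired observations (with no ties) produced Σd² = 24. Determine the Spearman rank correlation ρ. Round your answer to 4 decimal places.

ρ = 1 − 6Σd² / [n(n²−1)] = 1 − 6×24 / (8×63)
  = 1 − 144/504 = 1 − 0.28571 ≈ 0.7143

0.7143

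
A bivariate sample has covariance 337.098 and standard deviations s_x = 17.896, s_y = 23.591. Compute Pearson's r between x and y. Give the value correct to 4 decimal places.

0.7985

r = Cov(x,y) / (s_x · s_y) = 337.098 / (17.896 × 23.591)
  = 337.098 / 422.1845 ≈ 0.7985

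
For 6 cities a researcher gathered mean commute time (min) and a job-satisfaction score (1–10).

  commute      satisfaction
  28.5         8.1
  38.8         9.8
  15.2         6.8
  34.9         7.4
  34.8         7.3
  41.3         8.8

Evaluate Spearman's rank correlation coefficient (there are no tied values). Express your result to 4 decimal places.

0.7714

Rank commute: 2, 5, 1, 4, 3, 6
Rank satisfaction: 4, 6, 1, 3, 2, 5
d = rank(commute) − rank(satisfaction): -2, -1, 0, 1, 1, 1; Σd² = 8
ρ = 1 − 6Σd² / [n(n²−1)] = 1 − 6×8 / (6×35) = 1 − 48/210 ≈ 0.7714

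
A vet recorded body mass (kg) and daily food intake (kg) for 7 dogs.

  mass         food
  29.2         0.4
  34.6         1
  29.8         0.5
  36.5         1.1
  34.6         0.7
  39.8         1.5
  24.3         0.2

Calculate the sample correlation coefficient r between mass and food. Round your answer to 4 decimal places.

0.9585

n = 7, Σx = 228.8, Σy = 5.4, Σx² = 7641.78, Σy² = 5.4, Σxy = 190.11
nΣxy − ΣxΣy = 1330.77 − 1235.52 = 95.25
nΣx² − (Σx)² = 53492.46 − 52349.44 = 1143.02; nΣy² − (Σy)² = 37.8 − 29.16 = 8.64
r = 95.25 / √(1143.02 × 8.64) = 95.25 / 99.3765 ≈ 0.9585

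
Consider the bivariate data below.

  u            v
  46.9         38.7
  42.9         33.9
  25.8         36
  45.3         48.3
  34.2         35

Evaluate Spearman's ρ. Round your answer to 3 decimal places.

0.500

Rank u: 5, 3, 1, 4, 2
Rank v: 4, 1, 3, 5, 2
d = rank(u) − rank(v): 1, 2, -2, -1, 0; Σd² = 10
ρ = 1 − 6Σd² / [n(n²−1)] = 1 − 6×10 / (5×24) = 1 − 60/120 ≈ 0.500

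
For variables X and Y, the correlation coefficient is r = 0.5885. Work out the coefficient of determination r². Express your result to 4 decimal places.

r² = (0.5885)² = 0.3463

0.3463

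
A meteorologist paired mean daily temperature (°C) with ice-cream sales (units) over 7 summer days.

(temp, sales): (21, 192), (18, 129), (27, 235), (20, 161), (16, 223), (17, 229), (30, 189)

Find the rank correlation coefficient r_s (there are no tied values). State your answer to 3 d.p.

Rank temp: 5, 3, 6, 4, 1, 2, 7
Rank sales: 4, 1, 7, 2, 5, 6, 3
d = rank(temp) − rank(sales): 1, 2, -1, 2, -4, -4, 4; Σd² = 58
ρ = 1 − 6Σd² / [n(n²−1)] = 1 − 6×58 / (7×48) = 1 − 348/336 ≈ -0.036

-0.036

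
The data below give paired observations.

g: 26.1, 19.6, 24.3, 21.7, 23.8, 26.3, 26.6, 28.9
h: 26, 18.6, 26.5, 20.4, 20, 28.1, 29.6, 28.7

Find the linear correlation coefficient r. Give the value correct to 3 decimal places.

0.889

n = 8, Σg = 197.3, Σh = 197.9, Σg² = 4927.65, Σh² = 5029.83, Σgh = 4961.61
nΣgh − ΣgΣh = 39692.88 − 39045.67 = 647.21
nΣg² − (Σg)² = 39421.2 − 38927.29 = 493.91; nΣh² − (Σh)² = 40238.64 − 39164.41 = 1074.23
r = 647.21 / √(493.91 × 1074.23) = 647.21 / 728.4044 ≈ 0.889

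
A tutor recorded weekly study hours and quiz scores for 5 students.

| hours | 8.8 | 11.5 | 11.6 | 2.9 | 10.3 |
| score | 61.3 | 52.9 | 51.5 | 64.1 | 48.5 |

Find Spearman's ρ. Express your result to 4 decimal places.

Rank hours: 2, 4, 5, 1, 3
Rank score: 4, 3, 2, 5, 1
d = rank(hours) − rank(score): -2, 1, 3, -4, 2; Σd² = 34
ρ = 1 − 6Σd² / [n(n²−1)] = 1 − 6×34 / (5×24) = 1 − 204/120 ≈ -0.7000

-0.7000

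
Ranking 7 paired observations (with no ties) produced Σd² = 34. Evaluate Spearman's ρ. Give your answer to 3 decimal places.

0.393

ρ = 1 − 6Σd² / [n(n²−1)] = 1 − 6×34 / (7×48)
  = 1 − 204/336 = 1 − 0.6071 ≈ 0.393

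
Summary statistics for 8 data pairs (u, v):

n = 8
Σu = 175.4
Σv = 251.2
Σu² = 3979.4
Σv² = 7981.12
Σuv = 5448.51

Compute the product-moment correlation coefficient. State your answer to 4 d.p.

r = (nΣuv − ΣuΣv) / √[(nΣu² − (Σu)²)(nΣv² − (Σv)²)]
Numerator: 8×5448.51 − 175.4×251.2 = -472.4
Denominator: √[(31835.2 − 30765.16)(63848.96 − 63101.44)] = √[1070.04 × 747.52] = 894.3580
r = -472.4 / 894.3580 ≈ -0.5282

-0.5282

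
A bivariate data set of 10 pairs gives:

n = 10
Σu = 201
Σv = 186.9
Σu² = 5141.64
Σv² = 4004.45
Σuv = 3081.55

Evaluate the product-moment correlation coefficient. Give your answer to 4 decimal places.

-0.8996

r = (nΣuv − ΣuΣv) / √[(nΣu² − (Σu)²)(nΣv² − (Σv)²)]
Numerator: 10×3081.55 − 201×186.9 = -6751.4
Denominator: √[(51416.4 − 40401)(40044.5 − 34931.61)] = √[11015.4 × 5112.89] = 7504.7004
r = -6751.4 / 7504.7004 ≈ -0.8996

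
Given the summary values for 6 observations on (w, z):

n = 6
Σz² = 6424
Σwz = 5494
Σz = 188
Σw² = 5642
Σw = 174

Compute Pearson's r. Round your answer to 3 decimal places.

0.074

r = (nΣwz − ΣwΣz) / √[(nΣw² − (Σw)²)(nΣz² − (Σz)²)]
Numerator: 6×5494 − 174×188 = 252
Denominator: √[(33852 − 30276)(38544 − 35344)] = √[3576 × 3200] = 3382.7799
r = 252 / 3382.7799 ≈ 0.074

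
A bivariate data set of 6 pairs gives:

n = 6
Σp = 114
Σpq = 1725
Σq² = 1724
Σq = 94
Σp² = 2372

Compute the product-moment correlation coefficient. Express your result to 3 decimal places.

-0.268

r = (nΣpq − ΣpΣq) / √[(nΣp² − (Σp)²)(nΣq² − (Σq)²)]
Numerator: 6×1725 − 114×94 = -366
Denominator: √[(14232 − 12996)(10344 − 8836)] = √[1236 × 1508] = 1365.2428
r = -366 / 1365.2428 ≈ -0.268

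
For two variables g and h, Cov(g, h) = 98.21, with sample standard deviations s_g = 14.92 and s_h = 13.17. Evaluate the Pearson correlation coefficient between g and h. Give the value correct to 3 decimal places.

0.500

r = Cov(g,h) / (s_g · s_h) = 98.21 / (14.92 × 13.17)
  = 98.21 / 196.4964 ≈ 0.500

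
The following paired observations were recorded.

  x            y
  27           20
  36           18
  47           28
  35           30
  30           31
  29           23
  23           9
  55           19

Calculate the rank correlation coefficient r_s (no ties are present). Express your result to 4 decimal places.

Rank x: 2, 6, 7, 5, 4, 3, 1, 8
Rank y: 4, 2, 6, 7, 8, 5, 1, 3
d = rank(x) − rank(y): -2, 4, 1, -2, -4, -2, 0, 5; Σd² = 70
ρ = 1 − 6Σd² / [n(n²−1)] = 1 − 6×70 / (8×63) = 1 − 420/504 ≈ 0.1667

0.1667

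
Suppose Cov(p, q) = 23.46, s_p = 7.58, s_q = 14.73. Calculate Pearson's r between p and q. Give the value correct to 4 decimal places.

0.2101

r = Cov(p,q) / (s_p · s_q) = 23.46 / (7.58 × 14.73)
  = 23.46 / 111.6534 ≈ 0.2101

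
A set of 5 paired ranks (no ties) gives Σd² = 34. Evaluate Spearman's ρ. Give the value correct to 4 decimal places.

ρ = 1 − 6Σd² / [n(n²−1)] = 1 − 6×34 / (5×24)
  = 1 − 204/120 = 1 − 1.70000 ≈ -0.7000

-0.7000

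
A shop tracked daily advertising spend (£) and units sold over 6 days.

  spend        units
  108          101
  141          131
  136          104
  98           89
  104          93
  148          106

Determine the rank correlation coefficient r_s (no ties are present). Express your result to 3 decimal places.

Rank spend: 3, 5, 4, 1, 2, 6
Rank units: 3, 6, 4, 1, 2, 5
d = rank(spend) − rank(units): 0, -1, 0, 0, 0, 1; Σd² = 2
ρ = 1 − 6Σd² / [n(n²−1)] = 1 − 6×2 / (6×35) = 1 − 12/210 ≈ 0.943

0.943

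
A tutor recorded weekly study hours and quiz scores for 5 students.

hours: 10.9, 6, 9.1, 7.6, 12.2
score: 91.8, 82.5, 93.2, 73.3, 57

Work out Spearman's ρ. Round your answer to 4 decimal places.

Rank hours: 4, 1, 3, 2, 5
Rank score: 4, 3, 5, 2, 1
d = rank(hours) − rank(score): 0, -2, -2, 0, 4; Σd² = 24
ρ = 1 − 6Σd² / [n(n²−1)] = 1 − 6×24 / (5×24) = 1 − 144/120 ≈ -0.2000

-0.2000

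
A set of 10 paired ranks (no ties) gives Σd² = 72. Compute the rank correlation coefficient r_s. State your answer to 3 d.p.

0.564

ρ = 1 − 6Σd² / [n(n²−1)] = 1 − 6×72 / (10×99)
  = 1 − 432/990 = 1 − 0.4364 ≈ 0.564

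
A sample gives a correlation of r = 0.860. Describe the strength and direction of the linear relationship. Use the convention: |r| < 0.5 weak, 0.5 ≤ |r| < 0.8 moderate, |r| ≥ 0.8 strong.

strong positive

r = 0.860 > 0 so the relationship is positive.
|r| = 0.860, which falls in the strong range.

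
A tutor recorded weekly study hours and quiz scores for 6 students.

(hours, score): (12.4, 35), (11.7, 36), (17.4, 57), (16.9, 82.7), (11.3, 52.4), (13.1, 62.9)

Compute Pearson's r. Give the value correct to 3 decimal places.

0.678

n = 6, Σx = 82.8, Σy = 326, Σx² = 1178.32, Σy² = 19311.46, Σxy = 4660.74
nΣxy − ΣxΣy = 27964.44 − 26992.8 = 971.64
nΣx² − (Σx)² = 7069.92 − 6855.84 = 214.08; nΣy² − (Σy)² = 115868.76 − 106276 = 9592.76
r = 971.64 / √(214.08 × 9592.76) = 971.64 / 1433.0450 ≈ 0.678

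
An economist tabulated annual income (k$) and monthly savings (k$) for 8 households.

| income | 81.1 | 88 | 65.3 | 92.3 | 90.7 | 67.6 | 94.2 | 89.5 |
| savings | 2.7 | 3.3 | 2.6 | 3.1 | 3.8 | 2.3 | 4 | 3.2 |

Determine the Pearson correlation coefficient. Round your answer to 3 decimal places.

n = 8, Σx = 668.7, Σy = 25, Σx² = 56784.73, Σy² = 80.52, Σxy = 2128.62
nΣxy − ΣxΣy = 17028.96 − 16717.5 = 311.46
nΣx² − (Σx)² = 454277.84 − 447159.69 = 7118.15; nΣy² − (Σy)² = 644.16 − 625 = 19.16
r = 311.46 / √(7118.15 × 19.16) = 311.46 / 369.3017 ≈ 0.843

0.843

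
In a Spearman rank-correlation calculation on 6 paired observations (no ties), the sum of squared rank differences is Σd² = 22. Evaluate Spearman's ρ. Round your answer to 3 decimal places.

0.371

ρ = 1 − 6Σd² / [n(n²−1)] = 1 − 6×22 / (6×35)
  = 1 − 132/210 = 1 − 0.6286 ≈ 0.371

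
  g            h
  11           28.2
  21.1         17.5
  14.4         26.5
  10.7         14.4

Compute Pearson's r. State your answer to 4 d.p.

-0.2379

n = 4, Σg = 57.2, Σh = 86.6, Σg² = 888.06, Σh² = 2011.1, Σgh = 1215.13
nΣgh − ΣgΣh = 4860.52 − 4953.52 = -93
nΣg² − (Σg)² = 3552.24 − 3271.84 = 280.4; nΣh² − (Σh)² = 8044.4 − 7499.56 = 544.84
r = -93 / √(280.4 × 544.84) = -93 / 390.8620 ≈ -0.2379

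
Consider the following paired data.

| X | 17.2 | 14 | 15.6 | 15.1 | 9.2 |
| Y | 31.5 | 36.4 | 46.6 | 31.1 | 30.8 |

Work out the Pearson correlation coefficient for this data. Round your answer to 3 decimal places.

n = 5, ΣX = 71.1, ΣY = 176.4, ΣX² = 1047.85, ΣY² = 6404.62, ΣXY = 2531.33
nΣXY − ΣXΣY = 12656.65 − 12542.04 = 114.61
nΣX² − (ΣX)² = 5239.25 − 5055.21 = 184.04; nΣY² − (ΣY)² = 32023.1 − 31116.96 = 906.14
r = 114.61 / √(184.04 × 906.14) = 114.61 / 408.3699 ≈ 0.281

0.281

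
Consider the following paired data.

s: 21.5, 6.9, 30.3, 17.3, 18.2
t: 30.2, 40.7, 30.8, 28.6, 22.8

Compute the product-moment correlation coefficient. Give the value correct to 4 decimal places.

n = 5, Σs = 94.2, Σt = 153.1, Σs² = 2058.48, Σt² = 4854.97, Σst = 2773.11
nΣst − ΣsΣt = 13865.55 − 14422.02 = -556.47
nΣs² − (Σs)² = 10292.4 − 8873.64 = 1418.76; nΣt² − (Σt)² = 24274.85 − 23439.61 = 835.24
r = -556.47 / √(1418.76 × 835.24) = -556.47 / 1088.5794 ≈ -0.5112

-0.5112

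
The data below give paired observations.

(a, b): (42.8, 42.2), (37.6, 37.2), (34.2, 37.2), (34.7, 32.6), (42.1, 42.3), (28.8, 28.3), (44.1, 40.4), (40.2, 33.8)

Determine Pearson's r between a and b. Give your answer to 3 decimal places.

n = 8, Σa = 304.5, Σb = 294, Σa² = 11782.03, Σb² = 10976.06, Σab = 11344.61
nΣab − ΣaΣb = 90756.88 − 89523 = 1233.88
nΣa² − (Σa)² = 94256.24 − 92720.25 = 1535.99; nΣb² − (Σb)² = 87808.48 − 86436 = 1372.48
r = 1233.88 / √(1535.99 × 1372.48) = 1233.88 / 1451.9351 ≈ 0.850

0.850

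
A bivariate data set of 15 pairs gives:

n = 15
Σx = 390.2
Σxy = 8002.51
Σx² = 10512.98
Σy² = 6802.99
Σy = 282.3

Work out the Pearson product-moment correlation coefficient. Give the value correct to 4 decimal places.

r = (nΣxy − ΣxΣy) / √[(nΣx² − (Σx)²)(nΣy² − (Σy)²)]
Numerator: 15×8002.51 − 390.2×282.3 = 9884.19
Denominator: √[(157694.7 − 152256.04)(102044.85 − 79693.29)] = √[5438.66 × 22351.56] = 11025.5401
r = 9884.19 / 11025.5401 ≈ 0.8965

0.8965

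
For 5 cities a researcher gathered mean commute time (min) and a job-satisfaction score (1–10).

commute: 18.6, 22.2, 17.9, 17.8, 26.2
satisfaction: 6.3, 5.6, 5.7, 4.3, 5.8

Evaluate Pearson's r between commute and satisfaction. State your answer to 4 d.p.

n = 5, Σx = 102.7, Σy = 27.7, Σx² = 2162.49, Σy² = 155.67, Σxy = 572.03
nΣxy − ΣxΣy = 2860.15 − 2844.79 = 15.36
nΣx² − (Σx)² = 10812.45 − 10547.29 = 265.16; nΣy² − (Σy)² = 778.35 − 767.29 = 11.06
r = 15.36 / √(265.16 × 11.06) = 15.36 / 54.1541 ≈ 0.2836

0.2836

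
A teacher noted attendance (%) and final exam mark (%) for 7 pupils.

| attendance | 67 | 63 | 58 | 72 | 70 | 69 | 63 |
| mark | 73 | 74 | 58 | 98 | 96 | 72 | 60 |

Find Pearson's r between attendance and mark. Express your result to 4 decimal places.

0.8519

n = 7, Σx = 462, Σy = 531, Σx² = 30636, Σy² = 41773, Σxy = 35441
nΣxy − ΣxΣy = 248087 − 245322 = 2765
nΣx² − (Σx)² = 214452 − 213444 = 1008; nΣy² − (Σy)² = 292411 − 281961 = 10450
r = 2765 / √(1008 × 10450) = 2765 / 3245.5508 ≈ 0.8519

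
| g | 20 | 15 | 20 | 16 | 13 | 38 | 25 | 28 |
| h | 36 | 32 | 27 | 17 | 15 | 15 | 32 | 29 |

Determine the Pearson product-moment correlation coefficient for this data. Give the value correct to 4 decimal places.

n = 8, Σg = 175, Σh = 203, Σg² = 4303, Σh² = 5653, Σgh = 4389
nΣgh − ΣgΣh = 35112 − 35525 = -413
nΣg² − (Σg)² = 34424 − 30625 = 3799; nΣh² − (Σh)² = 45224 − 41209 = 4015
r = -413 / √(3799 × 4015) = -413 / 3905.5070 ≈ -0.1057

-0.1057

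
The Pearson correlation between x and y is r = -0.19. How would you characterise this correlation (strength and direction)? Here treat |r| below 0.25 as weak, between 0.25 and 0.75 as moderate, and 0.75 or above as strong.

r = -0.19 < 0 so the relationship is negative.
|r| = 0.19, which falls in the weak range.

weak negative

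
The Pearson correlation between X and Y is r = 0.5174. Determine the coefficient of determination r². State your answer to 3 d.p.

0.268

r² = (0.5174)² = 0.268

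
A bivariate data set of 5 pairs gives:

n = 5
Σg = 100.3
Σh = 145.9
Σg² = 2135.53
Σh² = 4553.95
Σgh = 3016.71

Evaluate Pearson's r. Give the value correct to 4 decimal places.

r = (nΣgh − ΣgΣh) / √[(nΣg² − (Σg)²)(nΣh² − (Σh)²)]
Numerator: 5×3016.71 − 100.3×145.9 = 449.78
Denominator: √[(10677.65 − 10060.09)(22769.75 − 21286.81)] = √[617.56 × 1482.94] = 956.9767
r = 449.78 / 956.9767 ≈ 0.4700

0.4700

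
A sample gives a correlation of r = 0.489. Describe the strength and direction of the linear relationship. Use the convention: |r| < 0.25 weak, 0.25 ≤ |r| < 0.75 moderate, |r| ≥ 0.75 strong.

r = 0.489 > 0 so the relationship is positive.
|r| = 0.489, which falls in the moderate range.

moderate positive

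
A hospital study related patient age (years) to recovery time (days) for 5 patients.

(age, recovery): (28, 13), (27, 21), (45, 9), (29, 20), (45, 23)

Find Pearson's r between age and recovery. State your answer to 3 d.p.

n = 5, Σx = 174, Σy = 86, Σx² = 6404, Σy² = 1620, Σxy = 2951
nΣxy − ΣxΣy = 14755 − 14964 = -209
nΣx² − (Σx)² = 32020 − 30276 = 1744; nΣy² − (Σy)² = 8100 − 7396 = 704
r = -209 / √(1744 × 704) = -209 / 1108.0505 ≈ -0.189

-0.189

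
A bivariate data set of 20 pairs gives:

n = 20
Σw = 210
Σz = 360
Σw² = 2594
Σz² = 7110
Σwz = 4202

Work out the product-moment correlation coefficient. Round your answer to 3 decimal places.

r = (nΣwz − ΣwΣz) / √[(nΣw² − (Σw)²)(nΣz² − (Σz)²)]
Numerator: 20×4202 − 210×360 = 8440
Denominator: √[(51880 − 44100)(142200 − 129600)] = √[7780 × 12600] = 9900.9090
r = 8440 / 9900.9090 ≈ 0.852

0.852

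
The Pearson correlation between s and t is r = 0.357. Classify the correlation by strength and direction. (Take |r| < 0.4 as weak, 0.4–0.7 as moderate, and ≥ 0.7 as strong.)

weak positive

r = 0.357 > 0 so the relationship is positive.
|r| = 0.357, which falls in the weak range.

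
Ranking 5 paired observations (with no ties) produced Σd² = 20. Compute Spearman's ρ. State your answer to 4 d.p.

ρ = 1 − 6Σd² / [n(n²−1)] = 1 − 6×20 / (5×24)
  = 1 − 120/120 = 1 − 1.00000 ≈ 0.0000

0.0000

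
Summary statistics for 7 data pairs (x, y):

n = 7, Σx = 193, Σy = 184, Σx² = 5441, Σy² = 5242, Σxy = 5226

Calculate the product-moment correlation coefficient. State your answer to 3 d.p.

r = (nΣxy − ΣxΣy) / √[(nΣx² − (Σx)²)(nΣy² − (Σy)²)]
Numerator: 7×5226 − 193×184 = 1070
Denominator: √[(38087 − 37249)(36694 − 33856)] = √[838 × 2838] = 1542.1556
r = 1070 / 1542.1556 ≈ 0.694

0.694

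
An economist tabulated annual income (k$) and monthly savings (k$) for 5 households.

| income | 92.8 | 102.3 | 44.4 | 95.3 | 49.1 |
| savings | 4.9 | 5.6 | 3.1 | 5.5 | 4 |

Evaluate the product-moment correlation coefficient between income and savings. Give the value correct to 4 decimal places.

0.9542

n = 5, Σx = 383.9, Σy = 23.1, Σx² = 32541.39, Σy² = 111.23, Σxy = 1885.79
nΣxy − ΣxΣy = 9428.95 − 8868.09 = 560.86
nΣx² − (Σx)² = 162706.95 − 147379.21 = 15327.74; nΣy² − (Σy)² = 556.15 − 533.61 = 22.54
r = 560.86 / √(15327.74 × 22.54) = 560.86 / 587.7816 ≈ 0.9542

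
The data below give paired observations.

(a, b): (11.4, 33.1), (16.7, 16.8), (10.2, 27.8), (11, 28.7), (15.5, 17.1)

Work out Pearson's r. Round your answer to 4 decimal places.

n = 5, Σa = 64.8, Σb = 123.5, Σa² = 874.14, Σb² = 3266.79, Σab = 1522.21
nΣab − ΣaΣb = 7611.05 − 8002.8 = -391.75
nΣa² − (Σa)² = 4370.7 − 4199.04 = 171.66; nΣb² − (Σb)² = 16333.95 − 15252.25 = 1081.7
r = -391.75 / √(171.66 × 1081.7) = -391.75 / 430.9114 ≈ -0.9091

-0.9091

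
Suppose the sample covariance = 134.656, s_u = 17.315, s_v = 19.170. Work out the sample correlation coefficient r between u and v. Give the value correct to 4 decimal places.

0.4057

r = Cov(u,v) / (s_u · s_v) = 134.656 / (17.315 × 19.170)
  = 134.656 / 331.9286 ≈ 0.4057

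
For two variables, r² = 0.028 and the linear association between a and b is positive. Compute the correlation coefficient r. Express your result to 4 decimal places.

0.1673

|r| = √0.028 = 0.1673
The association is positive, so r = 0.1673.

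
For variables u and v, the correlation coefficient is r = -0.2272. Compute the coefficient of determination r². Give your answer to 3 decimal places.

0.052

r² = (-0.2272)² = 0.052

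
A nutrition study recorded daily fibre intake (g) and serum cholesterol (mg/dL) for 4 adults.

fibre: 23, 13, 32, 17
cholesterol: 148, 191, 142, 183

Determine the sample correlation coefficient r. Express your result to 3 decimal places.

n = 4, Σx = 85, Σy = 664, Σx² = 2011, Σy² = 112038, Σxy = 13542
nΣxy − ΣxΣy = 54168 − 56440 = -2272
nΣx² − (Σx)² = 8044 − 7225 = 819; nΣy² − (Σy)² = 448152 − 440896 = 7256
r = -2272 / √(819 × 7256) = -2272 / 2437.7580 ≈ -0.932

-0.932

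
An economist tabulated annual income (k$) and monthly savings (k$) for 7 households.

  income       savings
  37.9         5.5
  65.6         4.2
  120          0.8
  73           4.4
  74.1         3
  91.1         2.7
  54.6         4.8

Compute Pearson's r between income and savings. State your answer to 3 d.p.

-0.967

n = 7, Σx = 516.3, Σy = 25.4, Σx² = 42239.95, Σy² = 107.22, Σxy = 1631.52
nΣxy − ΣxΣy = 11420.64 − 13114.02 = -1693.38
nΣx² − (Σx)² = 295679.65 − 266565.69 = 29113.96; nΣy² − (Σy)² = 750.54 − 645.16 = 105.38
r = -1693.38 / √(29113.96 × 105.38) = -1693.38 / 1751.5790 ≈ -0.967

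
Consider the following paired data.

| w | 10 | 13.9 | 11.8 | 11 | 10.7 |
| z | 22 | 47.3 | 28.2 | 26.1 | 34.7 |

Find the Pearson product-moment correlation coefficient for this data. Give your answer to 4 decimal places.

n = 5, Σw = 57.4, Σz = 158.3, Σw² = 667.94, Σz² = 5401.83, Σwz = 1868.62
nΣwz − ΣwΣz = 9343.1 − 9086.42 = 256.68
nΣw² − (Σw)² = 3339.7 − 3294.76 = 44.94; nΣz² − (Σz)² = 27009.15 − 25058.89 = 1950.26
r = 256.68 / √(44.94 × 1950.26) = 256.68 / 296.0484 ≈ 0.8670

0.8670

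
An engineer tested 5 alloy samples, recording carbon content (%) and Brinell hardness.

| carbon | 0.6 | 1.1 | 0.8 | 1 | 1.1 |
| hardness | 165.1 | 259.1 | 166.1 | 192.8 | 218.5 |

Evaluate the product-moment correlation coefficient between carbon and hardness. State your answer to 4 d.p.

n = 5, Σx = 4.6, Σy = 1001.6, Σx² = 4.42, Σy² = 206894.12, Σxy = 950.1
nΣxy − ΣxΣy = 4750.5 − 4607.36 = 143.14
nΣx² − (Σx)² = 22.1 − 21.16 = 0.94; nΣy² − (Σy)² = 1034470.6 − 1003202.56 = 31268.04
r = 143.14 / √(0.94 × 31268.04) = 143.14 / 171.4408 ≈ 0.8349

0.8349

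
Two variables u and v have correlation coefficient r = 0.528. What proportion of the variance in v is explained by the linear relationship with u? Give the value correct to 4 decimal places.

0.2788

r² = (0.528)² = 0.2788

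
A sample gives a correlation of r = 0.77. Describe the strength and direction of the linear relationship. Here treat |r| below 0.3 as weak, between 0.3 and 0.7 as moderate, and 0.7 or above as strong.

r = 0.77 > 0 so the relationship is positive.
|r| = 0.77, which falls in the strong range.

strong positive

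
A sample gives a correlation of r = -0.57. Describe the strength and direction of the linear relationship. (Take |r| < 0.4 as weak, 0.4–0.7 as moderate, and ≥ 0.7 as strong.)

moderate negative

r = -0.57 < 0 so the relationship is negative.
|r| = 0.57, which falls in the moderate range.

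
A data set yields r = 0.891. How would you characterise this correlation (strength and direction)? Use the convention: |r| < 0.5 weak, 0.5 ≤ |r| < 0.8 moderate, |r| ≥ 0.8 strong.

r = 0.891 > 0 so the relationship is positive.
|r| = 0.891, which falls in the strong range.

strong positive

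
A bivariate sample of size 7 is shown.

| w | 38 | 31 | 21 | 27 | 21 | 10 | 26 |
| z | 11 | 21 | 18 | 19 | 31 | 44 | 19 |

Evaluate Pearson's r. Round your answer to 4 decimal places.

-0.8805

n = 7, Σw = 174, Σz = 163, Σw² = 4792, Σz² = 4505, Σwz = 3545
nΣwz − ΣwΣz = 24815 − 28362 = -3547
nΣw² − (Σw)² = 33544 − 30276 = 3268; nΣz² − (Σz)² = 31535 − 26569 = 4966
r = -3547 / √(3268 × 4966) = -3547 / 4028.5094 ≈ -0.8805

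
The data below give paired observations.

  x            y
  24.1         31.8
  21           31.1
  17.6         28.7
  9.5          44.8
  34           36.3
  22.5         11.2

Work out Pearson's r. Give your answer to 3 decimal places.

-0.243

n = 6, Σx = 128.7, Σy = 183.9, Σx² = 3084.07, Σy² = 6252.31, Σxy = 3836.4
nΣxy − ΣxΣy = 23018.4 − 23667.93 = -649.53
nΣx² − (Σx)² = 18504.42 − 16563.69 = 1940.73; nΣy² − (Σy)² = 37513.86 − 33819.21 = 3694.65
r = -649.53 / √(1940.73 × 3694.65) = -649.53 / 2677.7450 ≈ -0.243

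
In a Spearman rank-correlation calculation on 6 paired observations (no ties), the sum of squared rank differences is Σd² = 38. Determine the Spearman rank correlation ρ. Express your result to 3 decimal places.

-0.086

ρ = 1 − 6Σd² / [n(n²−1)] = 1 − 6×38 / (6×35)
  = 1 − 228/210 = 1 − 1.0857 ≈ -0.086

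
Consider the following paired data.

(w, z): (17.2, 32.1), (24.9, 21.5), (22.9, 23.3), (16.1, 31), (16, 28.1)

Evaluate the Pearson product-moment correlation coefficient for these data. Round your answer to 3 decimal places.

-0.916

n = 5, Σw = 97.1, Σz = 136, Σw² = 1955.47, Σz² = 3786.16, Σwz = 2569.74
nΣwz − ΣwΣz = 12848.7 − 13205.6 = -356.9
nΣw² − (Σw)² = 9777.35 − 9428.41 = 348.94; nΣz² − (Σz)² = 18930.8 − 18496 = 434.8
r = -356.9 / √(348.94 × 434.8) = -356.9 / 389.5114 ≈ -0.916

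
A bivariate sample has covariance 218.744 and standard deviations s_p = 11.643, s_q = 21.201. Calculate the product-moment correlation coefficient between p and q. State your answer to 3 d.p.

0.886

r = Cov(p,q) / (s_p · s_q) = 218.744 / (11.643 × 21.201)
  = 218.744 / 246.8432 ≈ 0.886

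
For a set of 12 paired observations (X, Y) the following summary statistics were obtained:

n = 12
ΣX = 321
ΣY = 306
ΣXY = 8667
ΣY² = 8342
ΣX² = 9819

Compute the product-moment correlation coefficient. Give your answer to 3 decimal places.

r = (nΣXY − ΣXΣY) / √[(nΣX² − (ΣX)²)(nΣY² − (ΣY)²)]
Numerator: 12×8667 − 321×306 = 5778
Denominator: √[(117828 − 103041)(100104 − 93636)] = √[14787 × 6468] = 9779.6890
r = 5778 / 9779.6890 ≈ 0.591

0.591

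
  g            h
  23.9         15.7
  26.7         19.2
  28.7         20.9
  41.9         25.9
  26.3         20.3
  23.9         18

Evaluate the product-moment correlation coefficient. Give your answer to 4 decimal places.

n = 6, Σg = 171.4, Σh = 120, Σg² = 5126.3, Σh² = 2458.84, Σgh = 3537
nΣgh − ΣgΣh = 21222 − 20568 = 654
nΣg² − (Σg)² = 30757.8 − 29377.96 = 1379.84; nΣh² − (Σh)² = 14753.04 − 14400 = 353.04
r = 654 / √(1379.84 × 353.04) = 654 / 697.9532 ≈ 0.9370

0.9370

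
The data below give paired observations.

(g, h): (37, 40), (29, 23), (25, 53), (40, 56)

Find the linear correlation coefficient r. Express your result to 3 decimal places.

n = 4, Σg = 131, Σh = 172, Σg² = 4435, Σh² = 8074, Σgh = 5712
nΣgh − ΣgΣh = 22848 − 22532 = 316
nΣg² − (Σg)² = 17740 − 17161 = 579; nΣh² − (Σh)² = 32296 − 29584 = 2712
r = 316 / √(579 × 2712) = 316 / 1253.0954 ≈ 0.252

0.252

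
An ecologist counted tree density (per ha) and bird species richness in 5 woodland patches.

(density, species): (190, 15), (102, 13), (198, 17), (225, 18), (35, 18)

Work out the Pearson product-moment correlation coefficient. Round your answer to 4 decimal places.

0.1049

n = 5, Σx = 750, Σy = 81, Σx² = 137558, Σy² = 1331, Σxy = 12222
nΣxy − ΣxΣy = 61110 − 60750 = 360
nΣx² − (Σx)² = 687790 − 562500 = 125290; nΣy² − (Σy)² = 6655 − 6561 = 94
r = 360 / √(125290 × 94) = 360 / 3431.8013 ≈ 0.1049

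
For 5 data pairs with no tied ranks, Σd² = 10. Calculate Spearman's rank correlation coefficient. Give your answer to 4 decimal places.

ρ = 1 − 6Σd² / [n(n²−1)] = 1 − 6×10 / (5×24)
  = 1 − 60/120 = 1 − 0.50000 ≈ 0.5000

0.5000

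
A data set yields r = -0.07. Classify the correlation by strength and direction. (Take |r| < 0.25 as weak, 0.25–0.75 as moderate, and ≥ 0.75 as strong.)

r = -0.07 < 0 so the relationship is negative.
|r| = 0.07, which falls in the weak range.

weak negative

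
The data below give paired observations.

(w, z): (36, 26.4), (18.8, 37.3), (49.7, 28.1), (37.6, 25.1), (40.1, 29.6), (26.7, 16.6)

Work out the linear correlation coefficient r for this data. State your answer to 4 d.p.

n = 6, Σw = 208.9, Σz = 163.1, Σw² = 7854.19, Σz² = 4659.59, Σwz = 5622.15
nΣwz − ΣwΣz = 33732.9 − 34071.59 = -338.69
nΣw² − (Σw)² = 47125.14 − 43639.21 = 3485.93; nΣz² − (Σz)² = 27957.54 − 26601.61 = 1355.93
r = -338.69 / √(3485.93 × 1355.93) = -338.69 / 2174.0922 ≈ -0.1558

-0.1558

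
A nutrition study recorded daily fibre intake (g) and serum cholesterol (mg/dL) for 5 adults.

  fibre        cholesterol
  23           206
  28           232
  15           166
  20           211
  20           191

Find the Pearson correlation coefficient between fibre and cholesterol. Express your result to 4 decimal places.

n = 5, Σx = 106, Σy = 1006, Σx² = 2338, Σy² = 204818, Σxy = 21764
nΣxy − ΣxΣy = 108820 − 106636 = 2184
nΣx² − (Σx)² = 11690 − 11236 = 454; nΣy² − (Σy)² = 1024090 − 1012036 = 12054
r = 2184 / √(454 × 12054) = 2184 / 2339.3409 ≈ 0.9336

0.9336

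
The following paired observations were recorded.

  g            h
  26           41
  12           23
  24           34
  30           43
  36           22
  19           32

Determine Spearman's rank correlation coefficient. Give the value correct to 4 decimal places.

0.1429

Rank g: 4, 1, 3, 5, 6, 2
Rank h: 5, 2, 4, 6, 1, 3
d = rank(g) − rank(h): -1, -1, -1, -1, 5, -1; Σd² = 30
ρ = 1 − 6Σd² / [n(n²−1)] = 1 − 6×30 / (6×35) = 1 − 180/210 ≈ 0.1429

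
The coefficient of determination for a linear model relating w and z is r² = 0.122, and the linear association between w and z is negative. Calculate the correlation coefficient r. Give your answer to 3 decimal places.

|r| = √0.122 = 0.349
The association is negative, so r = −0.349.

-0.349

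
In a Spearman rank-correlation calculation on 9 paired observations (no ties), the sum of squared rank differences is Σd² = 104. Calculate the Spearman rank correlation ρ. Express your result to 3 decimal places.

ρ = 1 − 6Σd² / [n(n²−1)] = 1 − 6×104 / (9×80)
  = 1 − 624/720 = 1 − 0.8667 ≈ 0.133

0.133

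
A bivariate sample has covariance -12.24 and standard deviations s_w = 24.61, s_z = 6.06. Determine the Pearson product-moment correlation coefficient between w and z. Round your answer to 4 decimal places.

-0.0821

r = Cov(w,z) / (s_w · s_z) = -12.24 / (24.61 × 6.06)
  = -12.24 / 149.1366 ≈ -0.0821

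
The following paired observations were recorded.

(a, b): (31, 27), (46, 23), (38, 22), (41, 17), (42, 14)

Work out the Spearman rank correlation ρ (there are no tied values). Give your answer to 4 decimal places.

Rank a: 1, 5, 2, 3, 4
Rank b: 5, 4, 3, 2, 1
d = rank(a) − rank(b): -4, 1, -1, 1, 3; Σd² = 28
ρ = 1 − 6Σd² / [n(n²−1)] = 1 − 6×28 / (5×24) = 1 − 168/120 ≈ -0.4000

-0.4000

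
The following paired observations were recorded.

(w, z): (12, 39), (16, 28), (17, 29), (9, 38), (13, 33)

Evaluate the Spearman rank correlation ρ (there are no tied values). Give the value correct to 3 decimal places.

Rank w: 2, 4, 5, 1, 3
Rank z: 5, 1, 2, 4, 3
d = rank(w) − rank(z): -3, 3, 3, -3, 0; Σd² = 36
ρ = 1 − 6Σd² / [n(n²−1)] = 1 − 6×36 / (5×24) = 1 − 216/120 ≈ -0.800

-0.800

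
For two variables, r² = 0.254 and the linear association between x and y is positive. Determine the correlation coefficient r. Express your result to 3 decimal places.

|r| = √0.254 = 0.504
The association is positive, so r = 0.504.

0.504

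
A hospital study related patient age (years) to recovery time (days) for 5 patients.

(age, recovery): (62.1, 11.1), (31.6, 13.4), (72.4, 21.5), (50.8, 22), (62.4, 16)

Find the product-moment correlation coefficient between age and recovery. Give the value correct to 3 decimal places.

0.309

n = 5, Σx = 279.3, Σy = 84, Σx² = 16571.13, Σy² = 1505.02, Σxy = 4785.35
nΣxy − ΣxΣy = 23926.75 − 23461.2 = 465.55
nΣx² − (Σx)² = 82855.65 − 78008.49 = 4847.16; nΣy² − (Σy)² = 7525.1 − 7056 = 469.1
r = 465.55 / √(4847.16 × 469.1) = 465.55 / 1507.9134 ≈ 0.309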